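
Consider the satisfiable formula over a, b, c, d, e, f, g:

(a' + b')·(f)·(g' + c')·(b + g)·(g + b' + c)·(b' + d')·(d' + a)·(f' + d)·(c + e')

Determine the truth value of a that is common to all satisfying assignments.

True

Suppose a = 0.
The clause (f) is unit, so f = 1.
The clause (d') is unit, so d = 0.
Now (d) is unsatisfied and unit — conflict.
So every satisfying assignment has a = True.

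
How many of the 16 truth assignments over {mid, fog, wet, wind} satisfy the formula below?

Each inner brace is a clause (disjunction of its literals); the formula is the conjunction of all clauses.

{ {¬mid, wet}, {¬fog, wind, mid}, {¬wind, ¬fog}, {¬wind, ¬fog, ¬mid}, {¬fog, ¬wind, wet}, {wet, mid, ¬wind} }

6

There are 2^4 = 16 truth assignments over (mid, fog, wet, wind).
Check each against the 6 clauses (columns in the order mid, fog, wet, wind):
  F F F F  ✓ satisfies all
  F F F T  ✗ fails (wet ∨ mid ∨ ¬wind)
  F F T F  ✓ satisfies all
  F F T T  ✓ satisfies all
  F T F F  ✗ fails (¬fog ∨ wind ∨ mid)
  F T F T  ✗ fails (¬wind ∨ ¬fog)
  F T T F  ✗ fails (¬fog ∨ wind ∨ mid)
  F T T T  ✗ fails (¬wind ∨ ¬fog)
  T F F F  ✗ fails (¬mid ∨ wet)
  T F F T  ✗ fails (¬mid ∨ wet)
  T F T F  ✓ satisfies all
  T F T T  ✓ satisfies all
  T T F F  ✗ fails (¬mid ∨ wet)
  T T F T  ✗ fails (¬mid ∨ wet)
  T T T F  ✓ satisfies all
  T T T T  ✗ fails (¬wind ∨ ¬fog)
6 of the 16 rows are models.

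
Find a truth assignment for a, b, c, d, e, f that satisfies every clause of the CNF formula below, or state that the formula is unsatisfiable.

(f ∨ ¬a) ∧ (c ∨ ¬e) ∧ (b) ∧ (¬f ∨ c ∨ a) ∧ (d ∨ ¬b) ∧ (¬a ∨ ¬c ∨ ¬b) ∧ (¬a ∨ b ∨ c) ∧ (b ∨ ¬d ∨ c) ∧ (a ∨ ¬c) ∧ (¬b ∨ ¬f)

From the singleton clause (b), b = True.
From the singleton clause (d), d = True.
From the singleton clause (¬f), f = False.
From the singleton clause (¬a), a = False.
From the singleton clause (¬c), c = False.
From the singleton clause (¬e), e = False.
Every clause now holds.

a: False, b: True, c: False, d: True, e: False, f: False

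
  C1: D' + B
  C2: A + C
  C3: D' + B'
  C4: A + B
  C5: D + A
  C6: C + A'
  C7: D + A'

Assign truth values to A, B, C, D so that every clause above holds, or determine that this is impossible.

Case D = 0:
The clause (A) is unit, so A = 1.
But (A') is also a unit clause — contradiction.
That branch fails; take D = 1 instead.
The clause (B) is unit, so B = 1.
But (B') is also a unit clause — contradiction.
Either choice for D ends in contradiction.

UNSATISFIABLE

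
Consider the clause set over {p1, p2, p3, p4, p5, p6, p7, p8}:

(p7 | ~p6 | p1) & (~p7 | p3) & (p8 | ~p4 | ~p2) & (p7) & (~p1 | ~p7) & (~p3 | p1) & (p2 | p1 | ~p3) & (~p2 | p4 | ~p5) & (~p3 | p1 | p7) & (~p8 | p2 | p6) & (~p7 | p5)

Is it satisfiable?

From the singleton clause (p7), p7 = 1.
From the singleton clause (p3), p3 = 1.
From the singleton clause (~p1), p1 = 0.
Now (p1) is unsatisfied and unit — conflict.
No assignment satisfies every clause.

Unsatisfiable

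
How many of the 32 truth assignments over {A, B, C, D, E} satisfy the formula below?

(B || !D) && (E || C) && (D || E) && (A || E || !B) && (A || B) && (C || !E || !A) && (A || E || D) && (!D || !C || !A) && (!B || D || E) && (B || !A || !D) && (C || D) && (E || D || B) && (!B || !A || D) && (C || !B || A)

There are 2^5 = 32 truth assignments over (A, B, C, D, E).
Split on B. With B = true, the clauses containing B are satisfied and !B drops from the rest; 2 of the 2^4 = 16 assignments to the other variables satisfy what remains.
With B = false, by the same count on the reduced clause set, 1 assignment works.
(One model: A=F, B=T, C=T, D=F, E=T.)
Total: 2 + 1 = 3.

3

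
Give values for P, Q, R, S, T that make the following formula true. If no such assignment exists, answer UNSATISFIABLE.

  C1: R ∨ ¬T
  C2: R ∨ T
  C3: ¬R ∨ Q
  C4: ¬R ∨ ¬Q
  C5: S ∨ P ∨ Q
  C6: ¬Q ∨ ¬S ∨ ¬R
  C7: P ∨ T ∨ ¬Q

Case R = True:
The clause (Q) is unit, so Q = True.
That conflicts with the unit clause (¬Q).
Undo R and try R = False.
The clause (¬T) is unit, so T = False.
That conflicts with the unit clause (T).
Both values of R lead to a conflict.

UNSATISFIABLE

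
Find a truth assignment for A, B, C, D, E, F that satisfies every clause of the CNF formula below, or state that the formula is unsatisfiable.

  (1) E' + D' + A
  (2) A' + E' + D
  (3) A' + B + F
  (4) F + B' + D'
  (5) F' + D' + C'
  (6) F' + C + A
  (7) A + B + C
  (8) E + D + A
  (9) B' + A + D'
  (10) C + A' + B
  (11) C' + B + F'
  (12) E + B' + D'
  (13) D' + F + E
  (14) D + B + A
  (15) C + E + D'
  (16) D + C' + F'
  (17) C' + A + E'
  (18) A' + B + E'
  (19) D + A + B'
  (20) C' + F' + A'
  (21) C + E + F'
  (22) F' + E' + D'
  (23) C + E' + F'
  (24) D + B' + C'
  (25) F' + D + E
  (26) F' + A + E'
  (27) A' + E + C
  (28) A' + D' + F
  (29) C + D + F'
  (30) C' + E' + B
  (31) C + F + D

UNSATISFIABLE

Branch on E: set E = 0.
Branch on D: set D = 1.
Unit clause (B') forces B = 0.
Unit clause (F) forces F = 1.
Unit clause (C') forces C = 0.
That conflicts with the unit clause (C).
Backtrack on D: now try D = 0.
Unit clause (A) forces A = 1.
Unit clause (F') forces F = 0.
Unit clause (B) forces B = 1.
Unit clause (C') forces C = 0.
That conflicts with the unit clause (C).
Either choice for D ends in contradiction.
Backtrack on E: now try E = 1.
Branch on D: set D = 0.
Unit clause (A') forces A = 0.
Unit clause (B) forces B = 1.
That conflicts with the unit clause (B').
Backtrack on D: now try D = 1.
Unit clause (A) forces A = 1.
Unit clause (B) forces B = 1.
Unit clause (F) forces F = 1.
That conflicts with the unit clause (F').
Either choice for D ends in contradiction.
Either choice for E ends in contradiction.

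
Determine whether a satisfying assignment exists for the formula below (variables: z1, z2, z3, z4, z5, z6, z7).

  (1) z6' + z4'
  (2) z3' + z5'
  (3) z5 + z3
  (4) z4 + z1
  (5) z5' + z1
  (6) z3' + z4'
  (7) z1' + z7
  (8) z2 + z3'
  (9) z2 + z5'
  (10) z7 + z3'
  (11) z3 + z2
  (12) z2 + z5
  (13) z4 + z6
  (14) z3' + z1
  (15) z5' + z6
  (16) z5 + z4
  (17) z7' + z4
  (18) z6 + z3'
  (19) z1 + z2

Case z6 = 0:
The clause (z4) is unit, so z4 = 1.
The clause (z3') is unit, so z3 = 0.
The clause (z5) is unit, so z5 = 1.
But (z5') is also a unit clause — contradiction.
Backtrack on z6: now try z6 = 1.
The clause (z4') is unit, so z4 = 0.
The clause (z1) is unit, so z1 = 1.
The clause (z7) is unit, so z7 = 1.
But (z7') is also a unit clause — contradiction.
Both values of z6 lead to a conflict.
No assignment satisfies every clause.

No, unsatisfiable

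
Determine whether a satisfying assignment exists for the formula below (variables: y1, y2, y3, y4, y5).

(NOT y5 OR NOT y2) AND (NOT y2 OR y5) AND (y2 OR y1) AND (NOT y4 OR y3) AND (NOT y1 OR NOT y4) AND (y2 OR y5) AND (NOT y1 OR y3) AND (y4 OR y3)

Satisfiable

Suppose y5 = true.
Unit clause (NOT y2) forces y2 = false.
Unit clause (y1) forces y1 = true.
Unit clause (NOT y4) forces y4 = false.
Unit clause (y3) forces y3 = true.
This assignment satisfies each clause.
A satisfying assignment: y1=true, y2=false, y3=true, y4=false, y5=true.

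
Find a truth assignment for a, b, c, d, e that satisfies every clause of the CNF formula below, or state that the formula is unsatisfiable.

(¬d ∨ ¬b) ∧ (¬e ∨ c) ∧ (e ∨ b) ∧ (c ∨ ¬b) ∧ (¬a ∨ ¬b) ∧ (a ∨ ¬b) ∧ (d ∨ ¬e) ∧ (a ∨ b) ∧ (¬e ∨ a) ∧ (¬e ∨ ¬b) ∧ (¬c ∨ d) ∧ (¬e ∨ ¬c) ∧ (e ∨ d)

UNSATISFIABLE

Branch on d: set d = False.
The clause (¬e) is unit, so e = False.
Now (e) is unsatisfied and unit — conflict.
Undo d and try d = True.
The clause (¬b) is unit, so b = False.
The clause (e) is unit, so e = True.
The clause (c) is unit, so c = True.
Now (¬c) is unsatisfied and unit — conflict.
Both values of d lead to a conflict.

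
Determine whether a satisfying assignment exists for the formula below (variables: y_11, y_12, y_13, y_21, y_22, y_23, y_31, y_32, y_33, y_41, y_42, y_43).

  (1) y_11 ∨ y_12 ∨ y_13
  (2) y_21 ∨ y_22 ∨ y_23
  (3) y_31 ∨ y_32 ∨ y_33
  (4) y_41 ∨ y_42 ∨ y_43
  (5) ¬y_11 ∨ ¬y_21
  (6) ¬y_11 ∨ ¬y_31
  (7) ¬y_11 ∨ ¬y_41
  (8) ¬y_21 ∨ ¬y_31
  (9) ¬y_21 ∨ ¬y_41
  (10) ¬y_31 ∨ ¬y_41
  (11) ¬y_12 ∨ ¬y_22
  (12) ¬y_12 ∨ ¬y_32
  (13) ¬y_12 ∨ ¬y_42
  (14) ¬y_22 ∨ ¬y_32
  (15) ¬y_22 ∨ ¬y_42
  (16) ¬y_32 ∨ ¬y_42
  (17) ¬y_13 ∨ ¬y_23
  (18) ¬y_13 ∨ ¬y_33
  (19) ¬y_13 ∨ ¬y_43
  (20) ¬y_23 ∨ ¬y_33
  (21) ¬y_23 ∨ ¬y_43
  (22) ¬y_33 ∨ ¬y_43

No

Try y_11 = False.
Try y_12 = True.
Unit clause (¬y_22) forces y_22 = False.
Unit clause (¬y_32) forces y_32 = False.
Unit clause (¬y_42) forces y_42 = False.
Try y_21 = True.
Unit clause (¬y_31) forces y_31 = False.
Unit clause (y_33) forces y_33 = True.
Unit clause (¬y_41) forces y_41 = False.
Unit clause (y_43) forces y_43 = True.
That conflicts with the unit clause (¬y_43).
So y_21 must be the other value — set y_21 = False.
Unit clause (y_23) forces y_23 = True.
Unit clause (¬y_13) forces y_13 = False.
Unit clause (¬y_33) forces y_33 = False.
Unit clause (y_31) forces y_31 = True.
Unit clause (¬y_41) forces y_41 = False.
Unit clause (y_43) forces y_43 = True.
That conflicts with the unit clause (¬y_43).
Both values of y_21 lead to a conflict.
So y_12 must be the other value — set y_12 = False.
Unit clause (y_13) forces y_13 = True.
Unit clause (¬y_23) forces y_23 = False.
Unit clause (¬y_33) forces y_33 = False.
Unit clause (¬y_43) forces y_43 = False.
Try y_21 = True.
Unit clause (¬y_31) forces y_31 = False.
Unit clause (y_32) forces y_32 = True.
Unit clause (¬y_41) forces y_41 = False.
Unit clause (y_42) forces y_42 = True.
That conflicts with the unit clause (¬y_42).
So y_21 must be the other value — set y_21 = False.
Unit clause (y_22) forces y_22 = True.
Unit clause (¬y_32) forces y_32 = False.
Unit clause (y_31) forces y_31 = True.
Unit clause (¬y_41) forces y_41 = False.
Unit clause (y_42) forces y_42 = True.
That conflicts with the unit clause (¬y_42).
Both values of y_21 lead to a conflict.
Both values of y_12 lead to a conflict.
So y_11 must be the other value — set y_11 = True.
Unit clause (¬y_21) forces y_21 = False.
Unit clause (¬y_31) forces y_31 = False.
Unit clause (¬y_41) forces y_41 = False.
Try y_22 = True.
Unit clause (¬y_12) forces y_12 = False.
Unit clause (¬y_32) forces y_32 = False.
Unit clause (y_33) forces y_33 = True.
Unit clause (¬y_42) forces y_42 = False.
Unit clause (y_43) forces y_43 = True.
That conflicts with the unit clause (¬y_43).
So y_22 must be the other value — set y_22 = False.
Unit clause (y_23) forces y_23 = True.
Unit clause (¬y_13) forces y_13 = False.
Unit clause (¬y_33) forces y_33 = False.
Unit clause (y_32) forces y_32 = True.
Unit clause (¬y_12) forces y_12 = False.
Unit clause (¬y_42) forces y_42 = False.
Unit clause (y_43) forces y_43 = True.
That conflicts with the unit clause (¬y_43).
Both values of y_22 lead to a conflict.
Both values of y_11 lead to a conflict.
No assignment satisfies every clause.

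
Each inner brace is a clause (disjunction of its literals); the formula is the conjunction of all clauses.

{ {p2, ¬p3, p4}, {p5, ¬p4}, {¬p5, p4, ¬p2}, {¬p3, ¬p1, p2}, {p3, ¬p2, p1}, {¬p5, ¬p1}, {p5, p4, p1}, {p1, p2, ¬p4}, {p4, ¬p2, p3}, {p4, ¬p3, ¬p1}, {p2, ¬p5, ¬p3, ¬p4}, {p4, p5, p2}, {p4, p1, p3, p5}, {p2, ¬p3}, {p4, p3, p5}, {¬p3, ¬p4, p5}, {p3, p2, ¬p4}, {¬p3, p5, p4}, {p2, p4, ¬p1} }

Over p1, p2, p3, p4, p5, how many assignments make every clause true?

There are 2^5 = 32 truth assignments over (p1, p2, p3, p4, p5).
Split on p2. With p2 = True, the clauses containing p2 are satisfied and ¬p2 drops from the rest; 1 of the 2^4 = 16 assignments to the other variables satisfy what remains.
With p2 = False, by the same count on the reduced clause set, 1 assignment works.
(One model: p1=F, p2=F, p3=F, p4=F, p5=T.)
Total: 1 + 1 = 2.

2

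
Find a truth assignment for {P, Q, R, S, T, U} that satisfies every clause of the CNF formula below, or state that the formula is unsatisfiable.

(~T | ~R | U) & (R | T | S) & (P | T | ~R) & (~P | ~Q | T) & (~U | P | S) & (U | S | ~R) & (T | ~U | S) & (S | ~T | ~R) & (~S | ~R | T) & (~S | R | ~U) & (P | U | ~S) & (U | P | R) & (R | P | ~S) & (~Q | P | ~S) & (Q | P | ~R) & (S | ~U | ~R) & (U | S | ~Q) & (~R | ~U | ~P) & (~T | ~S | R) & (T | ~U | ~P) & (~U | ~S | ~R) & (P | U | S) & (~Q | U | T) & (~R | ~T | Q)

Branch on T: set T = 1.
Branch on R: set R = 0.
Unit clause (~S) forces S = 0.
Branch on U: set U = 0.
Unit clause (P) forces P = 1.
Unit clause (~Q) forces Q = 0.
Every clause now holds.

P: 1; Q: 0; R: 0; S: 0; T: 1; U: 0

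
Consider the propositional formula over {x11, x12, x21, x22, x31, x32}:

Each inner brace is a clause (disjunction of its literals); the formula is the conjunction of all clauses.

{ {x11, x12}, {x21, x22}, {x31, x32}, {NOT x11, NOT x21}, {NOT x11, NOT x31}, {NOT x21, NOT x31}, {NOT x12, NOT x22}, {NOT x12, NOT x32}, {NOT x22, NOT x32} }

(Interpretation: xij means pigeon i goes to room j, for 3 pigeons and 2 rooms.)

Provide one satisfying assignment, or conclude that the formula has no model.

UNSATISFIABLE

Branch on x11: set x11 = true.
From the singleton clause (NOT x21), x21 = false.
From the singleton clause (x22), x22 = true.
From the singleton clause (NOT x31), x31 = false.
From the singleton clause (x32), x32 = true.
But (NOT x32) is also a unit clause — contradiction.
Backtrack on x11: now try x11 = false.
From the singleton clause (x12), x12 = true.
From the singleton clause (NOT x22), x22 = false.
From the singleton clause (x21), x21 = true.
From the singleton clause (NOT x31), x31 = false.
From the singleton clause (x32), x32 = true.
But (NOT x32) is also a unit clause — contradiction.
Neither x11 = true nor x11 = false works.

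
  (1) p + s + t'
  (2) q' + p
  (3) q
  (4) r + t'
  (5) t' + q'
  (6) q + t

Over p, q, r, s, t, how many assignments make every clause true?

There are 2^5 = 32 truth assignments over (p, q, r, s, t).
Split on p. With p = 1, the clauses containing p are satisfied and p' drops from the rest; 4 of the 2^4 = 16 assignments to the other variables satisfy what remains.
With p = 0, by the same count on the reduced clause set, 0 assignments work.
(One model: p=T, q=T, r=F, s=F, t=F.)
Total: 4 + 0 = 4.

4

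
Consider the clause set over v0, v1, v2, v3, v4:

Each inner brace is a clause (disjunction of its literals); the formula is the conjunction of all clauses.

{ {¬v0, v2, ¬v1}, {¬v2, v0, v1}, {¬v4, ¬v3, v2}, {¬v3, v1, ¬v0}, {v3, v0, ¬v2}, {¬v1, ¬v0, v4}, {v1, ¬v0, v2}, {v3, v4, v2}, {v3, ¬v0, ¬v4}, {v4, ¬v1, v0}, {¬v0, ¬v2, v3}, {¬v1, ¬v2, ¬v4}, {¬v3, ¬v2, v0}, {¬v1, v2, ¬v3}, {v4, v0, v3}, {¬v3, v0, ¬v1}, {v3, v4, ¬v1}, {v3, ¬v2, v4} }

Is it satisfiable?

Suppose v0 = False.
Suppose v2 = False.
Suppose v4 = True.
Unit clause (¬v3) forces v3 = False.
All clauses hold; v1 can take either value.
A satisfying assignment: v0: False; v1: False; v2: False; v3: False; v4: True.

Yes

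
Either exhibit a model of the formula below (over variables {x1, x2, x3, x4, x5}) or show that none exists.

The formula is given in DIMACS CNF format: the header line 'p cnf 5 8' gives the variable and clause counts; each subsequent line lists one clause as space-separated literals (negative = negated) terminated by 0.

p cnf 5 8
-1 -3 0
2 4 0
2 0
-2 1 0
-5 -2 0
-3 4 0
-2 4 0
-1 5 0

UNSATISFIABLE

(x2) alone gives x2 = True.
(x1) alone gives x1 = True.
(¬x3) alone gives x3 = False.
(¬x5) alone gives x5 = False.
That conflicts with the unit clause (x5).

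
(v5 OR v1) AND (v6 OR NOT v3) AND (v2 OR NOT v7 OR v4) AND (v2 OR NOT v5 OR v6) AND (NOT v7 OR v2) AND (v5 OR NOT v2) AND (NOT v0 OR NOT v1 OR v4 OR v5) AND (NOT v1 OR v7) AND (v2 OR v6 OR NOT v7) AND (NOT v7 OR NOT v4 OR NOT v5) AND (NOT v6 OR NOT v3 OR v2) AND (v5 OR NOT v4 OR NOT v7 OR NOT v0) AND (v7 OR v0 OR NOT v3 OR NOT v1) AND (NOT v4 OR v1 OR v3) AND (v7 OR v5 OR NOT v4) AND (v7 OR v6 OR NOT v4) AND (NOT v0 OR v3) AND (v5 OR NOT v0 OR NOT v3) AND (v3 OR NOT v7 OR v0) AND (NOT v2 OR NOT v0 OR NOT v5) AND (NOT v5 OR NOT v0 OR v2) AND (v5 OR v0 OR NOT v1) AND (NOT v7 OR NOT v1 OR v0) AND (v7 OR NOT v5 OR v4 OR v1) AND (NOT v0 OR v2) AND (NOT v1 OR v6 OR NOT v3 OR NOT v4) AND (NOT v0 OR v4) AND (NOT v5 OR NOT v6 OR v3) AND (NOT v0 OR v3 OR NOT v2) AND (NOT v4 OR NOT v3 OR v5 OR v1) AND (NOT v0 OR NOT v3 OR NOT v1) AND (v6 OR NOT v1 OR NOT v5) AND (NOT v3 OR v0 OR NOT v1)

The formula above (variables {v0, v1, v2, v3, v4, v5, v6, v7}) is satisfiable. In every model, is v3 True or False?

True

Suppose v3 = false.
The clause (NOT v0) is unit, so v0 = false.
The clause (NOT v7) is unit, so v7 = false.
The clause (NOT v1) is unit, so v1 = false.
The clause (v5) is unit, so v5 = true.
The clause (NOT v4) is unit, so v4 = false.
Now (v4) is unsatisfied and unit — conflict.
So every satisfying assignment has v3 = True.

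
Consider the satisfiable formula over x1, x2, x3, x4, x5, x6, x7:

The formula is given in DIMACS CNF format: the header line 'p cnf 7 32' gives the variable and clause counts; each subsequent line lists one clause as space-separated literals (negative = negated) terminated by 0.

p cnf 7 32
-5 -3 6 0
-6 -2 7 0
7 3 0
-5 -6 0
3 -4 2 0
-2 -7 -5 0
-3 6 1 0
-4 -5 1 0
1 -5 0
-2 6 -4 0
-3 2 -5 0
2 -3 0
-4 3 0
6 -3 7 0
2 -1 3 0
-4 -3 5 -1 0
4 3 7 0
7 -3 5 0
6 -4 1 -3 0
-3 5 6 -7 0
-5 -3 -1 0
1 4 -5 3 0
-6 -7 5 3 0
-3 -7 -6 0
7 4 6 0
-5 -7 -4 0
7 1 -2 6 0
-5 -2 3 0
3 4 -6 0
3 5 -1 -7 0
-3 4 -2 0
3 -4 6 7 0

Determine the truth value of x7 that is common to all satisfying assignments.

True

Suppose x7 = False.
From the singleton clause (x3), x3 = True.
From the singleton clause (x2), x2 = True.
From the singleton clause (¬x6), x6 = False.
But (x6) is also a unit clause — contradiction.
So every satisfying assignment has x7 = True.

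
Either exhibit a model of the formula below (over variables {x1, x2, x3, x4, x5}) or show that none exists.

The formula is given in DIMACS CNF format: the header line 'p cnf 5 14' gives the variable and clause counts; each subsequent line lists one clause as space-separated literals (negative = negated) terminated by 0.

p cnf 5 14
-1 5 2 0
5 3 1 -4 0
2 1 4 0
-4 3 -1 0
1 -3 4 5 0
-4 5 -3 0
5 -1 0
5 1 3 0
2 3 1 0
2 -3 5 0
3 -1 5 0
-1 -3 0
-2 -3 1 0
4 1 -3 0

Suppose x5 = True.
Suppose x1 = False.
Suppose x2 = True.
Unit clause (¬x3) forces x3 = False.
Every clause is now satisfied; x4 is unconstrained.

x1=False; x2=True; x3=False; x4=False; x5=True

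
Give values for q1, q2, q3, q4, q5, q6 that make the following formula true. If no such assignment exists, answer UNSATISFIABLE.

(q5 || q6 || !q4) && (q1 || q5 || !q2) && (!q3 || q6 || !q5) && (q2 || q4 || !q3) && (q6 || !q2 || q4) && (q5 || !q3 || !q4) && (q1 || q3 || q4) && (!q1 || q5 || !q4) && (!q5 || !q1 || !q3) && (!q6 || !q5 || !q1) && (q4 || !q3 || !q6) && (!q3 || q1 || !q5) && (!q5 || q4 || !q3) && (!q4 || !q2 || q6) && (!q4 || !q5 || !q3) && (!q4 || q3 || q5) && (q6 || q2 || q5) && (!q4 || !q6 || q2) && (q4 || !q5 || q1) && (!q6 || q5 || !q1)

q1 ↦ true,  q2 ↦ false,  q3 ↦ false,  q4 ↦ true,  q5 ↦ true,  q6 ↦ false

Case q5 = true:
Case q3 = false:
Case q1 = true:
From the singleton clause (!q6), q6 = false.
Case q2 = false:
Every clause is now satisfied; q4 is unconstrained.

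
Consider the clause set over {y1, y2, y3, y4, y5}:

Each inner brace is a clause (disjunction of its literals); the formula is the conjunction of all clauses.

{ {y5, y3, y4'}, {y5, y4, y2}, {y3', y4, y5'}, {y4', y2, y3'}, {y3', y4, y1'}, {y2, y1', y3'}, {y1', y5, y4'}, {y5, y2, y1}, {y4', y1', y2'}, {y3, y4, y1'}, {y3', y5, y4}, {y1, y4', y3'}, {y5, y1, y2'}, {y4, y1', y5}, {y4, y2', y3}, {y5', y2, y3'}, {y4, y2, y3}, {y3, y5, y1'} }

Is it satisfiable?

Yes, satisfiable

Suppose y5 = 1.
Suppose y3 = 0.
Suppose y4 = 1.
Suppose y1 = 0.
No clause remains; y2 is free.
A satisfying assignment: y1: 0,  y2: 0,  y3: 0,  y4: 1,  y5: 1.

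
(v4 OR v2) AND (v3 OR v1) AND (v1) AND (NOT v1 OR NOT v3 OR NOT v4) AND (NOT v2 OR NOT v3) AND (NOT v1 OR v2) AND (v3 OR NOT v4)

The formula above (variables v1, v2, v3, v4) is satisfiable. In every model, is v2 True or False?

Suppose v2 = false.
From the singleton clause (v4), v4 = true.
From the singleton clause (v1), v1 = true.
Now (NOT v1) is unsatisfied and unit — conflict.
So every satisfying assignment has v2 = True.

True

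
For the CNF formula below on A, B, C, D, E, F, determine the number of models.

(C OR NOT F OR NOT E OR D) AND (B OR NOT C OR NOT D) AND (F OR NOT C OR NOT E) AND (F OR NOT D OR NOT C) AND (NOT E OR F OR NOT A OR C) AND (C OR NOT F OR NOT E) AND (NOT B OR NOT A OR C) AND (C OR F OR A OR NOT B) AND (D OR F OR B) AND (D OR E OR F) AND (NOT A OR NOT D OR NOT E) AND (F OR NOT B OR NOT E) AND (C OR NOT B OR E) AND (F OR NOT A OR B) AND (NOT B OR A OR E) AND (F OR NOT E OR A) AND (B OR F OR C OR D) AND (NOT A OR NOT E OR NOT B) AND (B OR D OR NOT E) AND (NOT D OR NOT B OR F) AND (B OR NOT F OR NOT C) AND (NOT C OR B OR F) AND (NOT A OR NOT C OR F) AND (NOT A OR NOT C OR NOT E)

9

There are 2^6 = 64 truth assignments over (A, B, C, D, E, F).
Split on F. With F = true, the clauses containing F are satisfied and NOT F drops from the rest; 8 of the 2^5 = 32 assignments to the other variables satisfy what remains.
With F = false, by the same count on the reduced clause set, 1 assignment works.
(One model: A=F, B=F, C=F, D=F, E=F, F=T.)
Total: 8 + 1 = 9.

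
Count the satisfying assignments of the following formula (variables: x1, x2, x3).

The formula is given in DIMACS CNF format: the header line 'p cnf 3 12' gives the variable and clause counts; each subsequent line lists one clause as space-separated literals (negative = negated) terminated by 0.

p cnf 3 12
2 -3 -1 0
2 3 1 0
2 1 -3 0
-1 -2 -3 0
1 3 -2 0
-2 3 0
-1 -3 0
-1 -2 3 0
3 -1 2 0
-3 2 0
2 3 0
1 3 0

There are 2^3 = 8 truth assignments over (x1, x2, x3).
Check each against the 12 clauses (columns in the order x1, x2, x3):
  F F F  ✗ fails (x2 ∨ x3 ∨ x1)
  F F T  ✗ fails (x2 ∨ x1 ∨ ¬x3)
  F T F  ✗ fails (x1 ∨ x3 ∨ ¬x2)
  F T T  ✓ satisfies all
  T F F  ✗ fails (x3 ∨ ¬x1 ∨ x2)
  T F T  ✗ fails (x2 ∨ ¬x3 ∨ ¬x1)
  T T F  ✗ fails (¬x2 ∨ x3)
  T T T  ✗ fails (¬x1 ∨ ¬x2 ∨ ¬x3)
1 of the 8 rows is a model.

1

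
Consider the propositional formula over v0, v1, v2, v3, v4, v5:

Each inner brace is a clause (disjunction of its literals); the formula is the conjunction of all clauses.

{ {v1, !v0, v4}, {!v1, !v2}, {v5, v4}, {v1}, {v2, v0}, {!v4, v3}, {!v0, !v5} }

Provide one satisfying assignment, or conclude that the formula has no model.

v0 ↦ true; v1 ↦ true; v2 ↦ false; v3 ↦ true; v4 ↦ true; v5 ↦ false

From the singleton clause (v1), v1 = true.
From the singleton clause (!v2), v2 = false.
From the singleton clause (v0), v0 = true.
From the singleton clause (!v5), v5 = false.
From the singleton clause (v4), v4 = true.
From the singleton clause (v3), v3 = true.
All clauses are satisfied.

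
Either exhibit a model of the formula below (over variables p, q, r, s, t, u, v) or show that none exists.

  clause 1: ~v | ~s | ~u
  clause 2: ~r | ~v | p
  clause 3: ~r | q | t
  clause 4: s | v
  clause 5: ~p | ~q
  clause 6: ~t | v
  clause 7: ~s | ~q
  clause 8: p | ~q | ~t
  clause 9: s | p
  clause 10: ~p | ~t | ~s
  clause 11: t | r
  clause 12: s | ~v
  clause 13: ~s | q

Case s = 1:
Unit clause (~q) forces q = 0.
Now (q) is unsatisfied and unit — conflict.
Backtrack on s: now try s = 0.
Unit clause (v) forces v = 1.
Now (~v) is unsatisfied and unit — conflict.
Neither s = 1 nor s = 0 works.

UNSATISFIABLE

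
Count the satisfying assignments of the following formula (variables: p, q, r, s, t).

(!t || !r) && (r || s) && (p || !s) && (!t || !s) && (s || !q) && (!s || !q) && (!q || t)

4

There are 2^5 = 32 truth assignments over (p, q, r, s, t).
Split on t. With t = true, the clauses containing t are satisfied and !t drops from the rest; 0 of the 2^4 = 16 assignments to the other variables satisfy what remains.
With t = false, by the same count on the reduced clause set, 4 assignments work.
(One model: p=F, q=F, r=T, s=F, t=F.)
Total: 0 + 4 = 4.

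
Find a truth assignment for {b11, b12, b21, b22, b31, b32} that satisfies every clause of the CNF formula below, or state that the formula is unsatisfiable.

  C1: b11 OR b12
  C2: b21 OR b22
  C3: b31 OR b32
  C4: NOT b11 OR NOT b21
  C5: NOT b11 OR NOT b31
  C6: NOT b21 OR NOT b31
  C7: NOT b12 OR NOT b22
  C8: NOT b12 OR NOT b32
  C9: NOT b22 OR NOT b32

UNSATISFIABLE

Case b11 = true:
The clause (NOT b21) is unit, so b21 = false.
The clause (b22) is unit, so b22 = true.
The clause (NOT b31) is unit, so b31 = false.
The clause (b32) is unit, so b32 = true.
That conflicts with the unit clause (NOT b32).
Backtrack on b11: now try b11 = false.
The clause (b12) is unit, so b12 = true.
The clause (NOT b22) is unit, so b22 = false.
The clause (b21) is unit, so b21 = true.
The clause (NOT b31) is unit, so b31 = false.
The clause (b32) is unit, so b32 = true.
That conflicts with the unit clause (NOT b32).
Both values of b11 lead to a conflict.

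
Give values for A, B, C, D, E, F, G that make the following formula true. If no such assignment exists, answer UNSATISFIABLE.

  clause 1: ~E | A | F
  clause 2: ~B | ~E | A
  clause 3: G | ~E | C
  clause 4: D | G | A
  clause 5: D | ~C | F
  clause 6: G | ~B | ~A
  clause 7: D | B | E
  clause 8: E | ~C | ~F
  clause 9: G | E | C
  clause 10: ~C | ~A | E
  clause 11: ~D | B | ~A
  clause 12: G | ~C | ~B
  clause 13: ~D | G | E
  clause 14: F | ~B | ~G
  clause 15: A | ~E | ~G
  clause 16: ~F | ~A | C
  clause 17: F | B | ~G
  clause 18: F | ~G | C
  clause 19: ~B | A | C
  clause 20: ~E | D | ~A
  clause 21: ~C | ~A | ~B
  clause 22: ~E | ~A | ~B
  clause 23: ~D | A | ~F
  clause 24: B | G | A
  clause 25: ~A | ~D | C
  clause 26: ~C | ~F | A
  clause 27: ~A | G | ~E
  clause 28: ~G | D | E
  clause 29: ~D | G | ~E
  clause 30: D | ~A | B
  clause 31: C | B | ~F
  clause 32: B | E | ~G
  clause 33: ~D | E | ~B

Suppose E = 0.
Suppose D = 1.
(G) alone gives G = 1.
(B) alone gives B = 1.
That conflicts with the unit clause (~B).
Undo D and try D = 0.
(B) alone gives B = 1.
(~G) alone gives G = 0.
(A) alone gives A = 1.
That conflicts with the unit clause (~A).
Both values of D lead to a conflict.
Undo E and try E = 1.
Suppose A = 1.
(D) alone gives D = 1.
(B) alone gives B = 1.
That conflicts with the unit clause (~B).
Undo A and try A = 0.
(F) alone gives F = 1.
(~B) alone gives B = 0.
(~G) alone gives G = 0.
That conflicts with the unit clause (G).
Both values of A lead to a conflict.
Both values of E lead to a conflict.

UNSATISFIABLE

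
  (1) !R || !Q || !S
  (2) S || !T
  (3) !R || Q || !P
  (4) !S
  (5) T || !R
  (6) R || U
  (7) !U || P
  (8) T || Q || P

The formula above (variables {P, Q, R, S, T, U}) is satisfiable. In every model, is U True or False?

Suppose U = false.
The clause (!S) is unit, so S = false.
The clause (!T) is unit, so T = false.
The clause (!R) is unit, so R = false.
Now (R) is unsatisfied and unit — conflict.
So every satisfying assignment has U = True.

True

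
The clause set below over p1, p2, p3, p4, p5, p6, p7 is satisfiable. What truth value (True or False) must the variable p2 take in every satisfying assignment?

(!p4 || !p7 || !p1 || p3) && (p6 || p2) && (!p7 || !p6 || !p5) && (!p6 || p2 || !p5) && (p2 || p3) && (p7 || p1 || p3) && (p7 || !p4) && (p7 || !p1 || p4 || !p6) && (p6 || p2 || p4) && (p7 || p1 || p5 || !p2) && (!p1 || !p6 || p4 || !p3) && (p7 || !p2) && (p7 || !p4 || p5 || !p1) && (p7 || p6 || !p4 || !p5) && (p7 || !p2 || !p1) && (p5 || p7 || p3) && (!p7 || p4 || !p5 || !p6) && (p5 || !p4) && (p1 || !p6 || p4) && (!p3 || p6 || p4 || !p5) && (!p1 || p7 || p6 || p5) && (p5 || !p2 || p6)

Suppose p2 = false.
Unit clause (p6) forces p6 = true.
Unit clause (!p5) forces p5 = false.
Unit clause (p3) forces p3 = true.
Unit clause (!p4) forces p4 = false.
Unit clause (!p1) forces p1 = false.
Now (p1) is unsatisfied and unit — conflict.
So every satisfying assignment has p2 = True.

True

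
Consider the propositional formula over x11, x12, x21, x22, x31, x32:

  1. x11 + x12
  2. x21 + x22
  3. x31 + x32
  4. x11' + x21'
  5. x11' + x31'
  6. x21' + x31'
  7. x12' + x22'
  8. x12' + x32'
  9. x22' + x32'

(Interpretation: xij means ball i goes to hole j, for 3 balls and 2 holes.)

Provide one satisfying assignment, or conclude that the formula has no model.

Suppose x11 = 1.
The clause (x21') is unit, so x21 = 0.
The clause (x22) is unit, so x22 = 1.
The clause (x31') is unit, so x31 = 0.
The clause (x32) is unit, so x32 = 1.
But (x32') is also a unit clause — contradiction.
That branch fails; take x11 = 0 instead.
The clause (x12) is unit, so x12 = 1.
The clause (x22') is unit, so x22 = 0.
The clause (x21) is unit, so x21 = 1.
The clause (x31') is unit, so x31 = 0.
The clause (x32) is unit, so x32 = 1.
But (x32') is also a unit clause — contradiction.
Neither x11 = 1 nor x11 = 0 works.

UNSATISFIABLE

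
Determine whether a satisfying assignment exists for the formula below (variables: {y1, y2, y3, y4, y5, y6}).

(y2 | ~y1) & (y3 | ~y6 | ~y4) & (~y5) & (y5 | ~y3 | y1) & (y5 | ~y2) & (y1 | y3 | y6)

The clause (~y5) is unit, so y5 = 0.
The clause (~y2) is unit, so y2 = 0.
The clause (~y1) is unit, so y1 = 0.
The clause (~y3) is unit, so y3 = 0.
The clause (y6) is unit, so y6 = 1.
The clause (~y4) is unit, so y4 = 0.
Every clause now holds.
A satisfying assignment: y1=0; y2=0; y3=0; y4=0; y5=0; y6=1.

Yes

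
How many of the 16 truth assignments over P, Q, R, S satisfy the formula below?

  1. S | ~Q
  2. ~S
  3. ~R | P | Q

There are 2^4 = 16 truth assignments over (P, Q, R, S).
Split on P. With P = 1, the clauses containing P are satisfied and ~P drops from the rest; 2 of the 2^3 = 8 assignments to the other variables satisfy what remains.
With P = 0, by the same count on the reduced clause set, 1 assignment works.
(One model: P=F, Q=F, R=F, S=F.)
Total: 2 + 1 = 3.

3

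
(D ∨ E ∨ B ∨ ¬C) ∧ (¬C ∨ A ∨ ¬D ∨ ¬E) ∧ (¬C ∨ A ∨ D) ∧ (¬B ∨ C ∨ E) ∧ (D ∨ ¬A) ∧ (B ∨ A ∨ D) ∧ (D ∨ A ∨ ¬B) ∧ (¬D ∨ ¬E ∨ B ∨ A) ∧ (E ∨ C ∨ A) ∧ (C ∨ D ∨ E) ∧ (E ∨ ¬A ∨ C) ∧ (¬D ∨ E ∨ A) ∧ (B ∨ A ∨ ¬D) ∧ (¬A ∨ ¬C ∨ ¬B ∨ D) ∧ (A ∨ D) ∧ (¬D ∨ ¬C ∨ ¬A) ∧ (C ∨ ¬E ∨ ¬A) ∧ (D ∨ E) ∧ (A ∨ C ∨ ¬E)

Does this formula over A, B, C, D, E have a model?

Suppose D = True.
Suppose E = True.
Suppose C = False.
(¬A) alone gives A = False.
But (A) is also a unit clause — contradiction.
Undo C and try C = True.
(A) alone gives A = True.
But (¬A) is also a unit clause — contradiction.
Neither C = True nor C = False works.
Undo E and try E = False.
(A) alone gives A = True.
(C) alone gives C = True.
But (¬C) is also a unit clause — contradiction.
Neither E = True nor E = False works.
Undo D and try D = False.
(¬A) alone gives A = False.
But (A) is also a unit clause — contradiction.
Neither D = True nor D = False works.
No assignment satisfies every clause.

No, unsatisfiable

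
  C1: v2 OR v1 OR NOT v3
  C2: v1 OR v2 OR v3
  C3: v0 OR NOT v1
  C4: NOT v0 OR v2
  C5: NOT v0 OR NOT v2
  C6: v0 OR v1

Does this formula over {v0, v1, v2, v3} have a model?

No

Try v0 = true.
Unit clause (v2) forces v2 = true.
Now (NOT v2) is unsatisfied and unit — conflict.
So v0 must be the other value — set v0 = false.
Unit clause (NOT v1) forces v1 = false.
Now (v1) is unsatisfied and unit — conflict.
Neither v0 = true nor v0 = false works.
No assignment satisfies every clause.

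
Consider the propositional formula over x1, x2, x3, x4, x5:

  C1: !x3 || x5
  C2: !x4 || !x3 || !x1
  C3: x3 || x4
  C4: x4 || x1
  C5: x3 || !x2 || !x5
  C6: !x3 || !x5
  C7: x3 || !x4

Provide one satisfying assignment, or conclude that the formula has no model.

UNSATISFIABLE

Suppose x3 = false.
Unit clause (x4) forces x4 = true.
That conflicts with the unit clause (!x4).
Undo x3 and try x3 = true.
Unit clause (x5) forces x5 = true.
That conflicts with the unit clause (!x5).
Neither x3 = true nor x3 = false works.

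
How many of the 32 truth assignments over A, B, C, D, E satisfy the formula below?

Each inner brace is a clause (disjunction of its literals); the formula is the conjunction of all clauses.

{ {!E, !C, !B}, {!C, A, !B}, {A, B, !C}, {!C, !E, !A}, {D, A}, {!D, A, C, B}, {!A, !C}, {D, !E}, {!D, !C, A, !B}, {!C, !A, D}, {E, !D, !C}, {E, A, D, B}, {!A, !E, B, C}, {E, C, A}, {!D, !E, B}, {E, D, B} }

5

There are 2^5 = 32 truth assignments over (A, B, C, D, E).
Split on C. With C = true, the clauses containing C are satisfied and !C drops from the rest; 0 of the 2^4 = 16 assignments to the other variables satisfy what remains.
With C = false, by the same count on the reduced clause set, 5 assignments work.
Total: 0 + 5 = 5.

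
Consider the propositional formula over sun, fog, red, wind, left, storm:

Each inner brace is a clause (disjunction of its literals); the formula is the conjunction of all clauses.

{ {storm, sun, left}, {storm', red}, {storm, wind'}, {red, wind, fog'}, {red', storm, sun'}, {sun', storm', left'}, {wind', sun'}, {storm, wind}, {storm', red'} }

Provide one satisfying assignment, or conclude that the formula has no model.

UNSATISFIABLE

Case storm = 0:
The clause (wind') is unit, so wind = 0.
Now (wind) is unsatisfied and unit — conflict.
So storm must be the other value — set storm = 1.
The clause (red) is unit, so red = 1.
Now (red') is unsatisfied and unit — conflict.
Both values of storm lead to a conflict.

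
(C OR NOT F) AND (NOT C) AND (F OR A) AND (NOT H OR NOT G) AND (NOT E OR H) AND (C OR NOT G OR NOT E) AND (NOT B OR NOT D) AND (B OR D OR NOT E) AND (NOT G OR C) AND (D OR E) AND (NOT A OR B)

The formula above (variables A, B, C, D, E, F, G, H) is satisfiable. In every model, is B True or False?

True

Suppose B = false.
From the singleton clause (NOT C), C = false.
From the singleton clause (NOT F), F = false.
From the singleton clause (A), A = true.
That conflicts with the unit clause (NOT A).
So every satisfying assignment has B = True.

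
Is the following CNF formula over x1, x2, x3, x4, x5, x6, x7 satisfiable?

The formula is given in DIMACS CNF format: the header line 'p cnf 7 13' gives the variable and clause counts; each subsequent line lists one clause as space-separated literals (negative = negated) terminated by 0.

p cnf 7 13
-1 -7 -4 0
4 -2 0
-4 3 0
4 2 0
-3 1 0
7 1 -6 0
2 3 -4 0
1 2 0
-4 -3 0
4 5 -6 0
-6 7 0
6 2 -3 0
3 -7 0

Unsatisfiable

Branch on x4: set x4 = True.
The clause (x3) is unit, so x3 = True.
Now (¬x3) is unsatisfied and unit — conflict.
That branch fails; take x4 = False instead.
The clause (¬x2) is unit, so x2 = False.
Now (x2) is unsatisfied and unit — conflict.
Neither x4 = True nor x4 = False works.
No assignment satisfies every clause.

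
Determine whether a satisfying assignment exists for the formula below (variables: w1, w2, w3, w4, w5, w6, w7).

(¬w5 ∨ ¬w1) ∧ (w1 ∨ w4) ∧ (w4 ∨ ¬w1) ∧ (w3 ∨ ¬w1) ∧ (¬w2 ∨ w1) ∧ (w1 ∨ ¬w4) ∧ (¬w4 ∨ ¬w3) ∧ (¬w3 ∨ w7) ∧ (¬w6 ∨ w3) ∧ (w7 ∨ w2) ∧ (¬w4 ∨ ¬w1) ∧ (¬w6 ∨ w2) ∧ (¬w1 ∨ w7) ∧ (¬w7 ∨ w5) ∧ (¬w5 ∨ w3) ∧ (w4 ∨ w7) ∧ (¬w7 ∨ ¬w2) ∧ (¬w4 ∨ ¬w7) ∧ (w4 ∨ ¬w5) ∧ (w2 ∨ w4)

Suppose w5 = False.
Unit clause (¬w7) forces w7 = False.
Unit clause (¬w3) forces w3 = False.
Unit clause (¬w1) forces w1 = False.
Unit clause (w4) forces w4 = True.
But (¬w4) is also a unit clause — contradiction.
Backtrack on w5: now try w5 = True.
Unit clause (¬w1) forces w1 = False.
Unit clause (w4) forces w4 = True.
But (¬w4) is also a unit clause — contradiction.
Either choice for w5 ends in contradiction.
No assignment satisfies every clause.

Unsatisfiable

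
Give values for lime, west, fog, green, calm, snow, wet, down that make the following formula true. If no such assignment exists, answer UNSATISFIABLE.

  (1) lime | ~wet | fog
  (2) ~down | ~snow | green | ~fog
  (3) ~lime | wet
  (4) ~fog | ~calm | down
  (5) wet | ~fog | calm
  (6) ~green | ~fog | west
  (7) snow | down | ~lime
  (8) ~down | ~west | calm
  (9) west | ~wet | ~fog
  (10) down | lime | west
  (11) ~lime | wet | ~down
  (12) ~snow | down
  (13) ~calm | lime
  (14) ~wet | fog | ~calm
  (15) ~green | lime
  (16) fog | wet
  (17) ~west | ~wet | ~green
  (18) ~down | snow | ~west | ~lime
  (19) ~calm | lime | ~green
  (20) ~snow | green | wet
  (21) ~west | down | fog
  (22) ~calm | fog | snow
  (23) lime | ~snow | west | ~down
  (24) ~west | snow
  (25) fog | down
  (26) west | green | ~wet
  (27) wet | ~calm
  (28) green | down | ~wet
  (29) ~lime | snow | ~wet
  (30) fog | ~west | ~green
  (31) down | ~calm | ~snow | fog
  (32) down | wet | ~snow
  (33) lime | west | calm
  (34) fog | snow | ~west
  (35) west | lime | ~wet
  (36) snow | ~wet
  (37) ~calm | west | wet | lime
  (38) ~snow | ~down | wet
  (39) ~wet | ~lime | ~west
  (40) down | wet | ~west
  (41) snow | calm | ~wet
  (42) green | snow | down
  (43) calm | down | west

lime=1, west=0, fog=0, green=1, calm=0, snow=1, wet=1, down=1

Try lime = 1.
(wet) alone gives wet = 1.
(snow) alone gives snow = 1.
(down) alone gives down = 1.
(~west) alone gives west = 0.
(~fog) alone gives fog = 0.
(~calm) alone gives calm = 0.
(green) alone gives green = 1.
Every clause now holds.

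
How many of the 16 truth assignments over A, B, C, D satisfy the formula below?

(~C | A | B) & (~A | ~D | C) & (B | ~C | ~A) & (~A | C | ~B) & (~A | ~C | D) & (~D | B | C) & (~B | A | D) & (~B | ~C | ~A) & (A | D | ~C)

There are 2^4 = 16 truth assignments over (A, B, C, D).
Check each against the 9 clauses (columns in the order A, B, C, D):
  F F F F  ✓ satisfies all
  F F F T  ✗ fails (~D | B | C)
  F F T F  ✗ fails (~C | A | B)
  F F T T  ✗ fails (~C | A | B)
  F T F F  ✗ fails (~B | A | D)
  F T F T  ✓ satisfies all
  F T T F  ✗ fails (~B | A | D)
  F T T T  ✓ satisfies all
  T F F F  ✓ satisfies all
  T F F T  ✗ fails (~A | ~D | C)
  T F T F  ✗ fails (B | ~C | ~A)
  T F T T  ✗ fails (B | ~C | ~A)
  T T F F  ✗ fails (~A | C | ~B)
  T T F T  ✗ fails (~A | ~D | C)
  T T T F  ✗ fails (~A | ~C | D)
  T T T T  ✗ fails (~B | ~C | ~A)
4 of the 16 rows are models.

4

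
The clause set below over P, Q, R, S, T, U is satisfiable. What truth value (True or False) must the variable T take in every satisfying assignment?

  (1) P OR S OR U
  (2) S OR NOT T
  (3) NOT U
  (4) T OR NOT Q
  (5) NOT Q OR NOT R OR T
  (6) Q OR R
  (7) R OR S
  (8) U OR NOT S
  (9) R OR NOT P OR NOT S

False

Suppose T = true.
Unit clause (S) forces S = true.
Unit clause (NOT U) forces U = false.
But (U) is also a unit clause — contradiction.
So every satisfying assignment has T = False.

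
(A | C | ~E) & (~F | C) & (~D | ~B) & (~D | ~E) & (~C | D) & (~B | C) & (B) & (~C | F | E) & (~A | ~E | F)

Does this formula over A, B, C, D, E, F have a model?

The clause (B) is unit, so B = 1.
The clause (~D) is unit, so D = 0.
The clause (~C) is unit, so C = 0.
That conflicts with the unit clause (C).
No assignment satisfies every clause.

No, unsatisfiable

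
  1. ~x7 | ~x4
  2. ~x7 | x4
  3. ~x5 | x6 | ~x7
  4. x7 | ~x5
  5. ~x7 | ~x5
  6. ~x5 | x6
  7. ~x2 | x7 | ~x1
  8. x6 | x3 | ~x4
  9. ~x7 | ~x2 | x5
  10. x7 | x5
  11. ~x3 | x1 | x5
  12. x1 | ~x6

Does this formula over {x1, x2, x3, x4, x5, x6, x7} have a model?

No, unsatisfiable

Case x7 = 0:
From the singleton clause (~x5), x5 = 0.
But (x5) is also a unit clause — contradiction.
That branch fails; take x7 = 1 instead.
From the singleton clause (~x4), x4 = 0.
But (x4) is also a unit clause — contradiction.
Both values of x7 lead to a conflict.
No assignment satisfies every clause.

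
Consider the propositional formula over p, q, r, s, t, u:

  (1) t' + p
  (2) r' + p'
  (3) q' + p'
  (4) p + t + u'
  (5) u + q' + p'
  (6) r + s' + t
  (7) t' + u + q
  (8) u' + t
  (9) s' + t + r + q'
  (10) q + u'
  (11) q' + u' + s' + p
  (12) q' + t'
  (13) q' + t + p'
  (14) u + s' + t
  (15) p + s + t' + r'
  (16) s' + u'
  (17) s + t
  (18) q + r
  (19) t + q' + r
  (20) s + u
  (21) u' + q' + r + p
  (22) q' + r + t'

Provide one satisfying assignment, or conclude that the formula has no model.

UNSATISFIABLE

Case t = 0:
(u') alone gives u = 0.
(s') alone gives s = 0.
Now (s) is unsatisfied and unit — conflict.
That branch fails; take t = 1 instead.
(p) alone gives p = 1.
(r') alone gives r = 0.
(q') alone gives q = 0.
Now (q) is unsatisfied and unit — conflict.
Neither t = 1 nor t = 0 works.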